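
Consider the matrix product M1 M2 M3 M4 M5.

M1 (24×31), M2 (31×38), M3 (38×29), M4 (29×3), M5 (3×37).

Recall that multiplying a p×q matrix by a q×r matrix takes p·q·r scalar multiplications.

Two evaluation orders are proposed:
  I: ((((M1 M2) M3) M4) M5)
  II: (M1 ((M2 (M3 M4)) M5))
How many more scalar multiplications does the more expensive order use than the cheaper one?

Order I = ((((M1 M2) M3) M4) M5): (M1 M2): 24×31 by 31×38 → 24×38, cost 24·31·38 = 28272; ((M1 M2) M3): 24×38 by 38×29 → 24×29, cost 24·38·29 = 26448; cumulative 54720; (((M1 M2) M3) M4): 24×29 by 29×3 → 24×3, cost 24·29·3 = 2088; cumulative 56808; ((((M1 M2) M3) M4) M5): 24×3 by 3×37 → 24×37, cost 24·3·37 = 2664; cumulative 59472. Total 59472.
Order II = (M1 ((M2 (M3 M4)) M5)): (M3 M4): 38×29 by 29×3 → 38×3, cost 38·29·3 = 3306; (M2 (M3 M4)): 31×38 by 38×3 → 31×3, cost 31·38·3 = 3534; cumulative 6840; ((M2 (M3 M4)) M5): 31×3 by 3×37 → 31×37, cost 31·3·37 = 3441; cumulative 10281; (M1 ((M2 (M3 M4)) M5)): 24×31 by 31×37 → 24×37, cost 24·31·37 = 27528; cumulative 37809. Total 37809.
Difference: |59472 − 37809| = 21663.

21663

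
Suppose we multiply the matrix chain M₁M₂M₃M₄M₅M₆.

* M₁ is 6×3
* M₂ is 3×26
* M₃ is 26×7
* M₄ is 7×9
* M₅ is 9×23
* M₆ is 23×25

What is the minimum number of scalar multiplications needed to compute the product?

3531

Adjacent pairs: M₁M₂ = 6·3·26 = 468; M₂M₃ = 3·26·7 = 546; M₃M₄ = 26·7·9 = 1638; M₄M₅ = 7·9·23 = 1449; M₅M₆ = 9·23·25 = 5175.
Length 3: M₁..M₃: k=1: 0+546+6·3·7=672; k=2: 468+0+6·26·7=1560 → min 672 | M₂..M₄: k=2: 0+1638+3·26·9=2340; k=3: 546+0+3·7·9=735 → min 735 | M₃..M₅: k=3: 0+1449+26·7·23=5635; k=4: 1638+0+26·9·23=7020 → min 5635 | M₄..M₆: k=4: 0+5175+7·9·25=6750; k=5: 1449+0+7·23·25=5474 → min 5474.
Length 4: M₁..M₄: k=1: 0+735+6·3·9=897; k=2: 468+1638+6·26·9=3510; k=3: 672+0+6·7·9=1050 → min 897 | M₂..M₅: k=2: 0+5635+3·26·23=7429; k=3: 546+1449+3·7·23=2478; k=4: 735+0+3·9·23=1356 → min 1356 | M₃..M₆: k=3: 0+5474+26·7·25=10024; k=4: 1638+5175+26·9·25=12663; k=5: 5635+0+26·23·25=20585 → min 10024.
Length 5: M₁..M₅: k=1: 0+1356+6·3·23=1770; k=2: 468+5635+6·26·23=9691; k=3: 672+1449+6·7·23=3087; k=4: 897+0+6·9·23=2139 → min 1770 | M₂..M₆: k=2: 0+10024+3·26·25=11974; k=3: 546+5474+3·7·25=6545; k=4: 735+5175+3·9·25=6585; k=5: 1356+0+3·23·25=3081 → min 3081.
Length 6: M₁..M₆: k=1: 0+3081+6·3·25=3531; k=2: 468+10024+6·26·25=14392; k=3: 672+5474+6·7·25=7196; k=4: 897+5175+6·9·25=7422; k=5: 1770+0+6·23·25=5220 → min 3531.
Optimal order: (M₁((((M₂M₃)M₄)M₅)M₆)) with cost 3531.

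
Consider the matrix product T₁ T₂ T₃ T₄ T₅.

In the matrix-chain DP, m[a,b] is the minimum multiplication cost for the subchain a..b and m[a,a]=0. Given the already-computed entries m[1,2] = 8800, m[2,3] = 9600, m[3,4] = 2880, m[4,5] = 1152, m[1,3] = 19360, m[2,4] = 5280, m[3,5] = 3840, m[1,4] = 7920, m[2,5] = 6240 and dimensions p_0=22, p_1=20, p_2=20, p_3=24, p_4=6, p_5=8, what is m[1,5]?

m[1,5] = min over k∈[1,4] of m[1,k]+m[k+1,5]+p_{0}·p_k·p_{5}.
k=1: 0 + 6240 + 22·20·8 = 9760; k=2: 8800 + 3840 + 22·20·8 = 16160; k=3: 19360 + 1152 + 22·24·8 = 24736; k=4: 7920 + 0 + 22·6·8 = 8976.
Minimum: 8976 at k=4.

8976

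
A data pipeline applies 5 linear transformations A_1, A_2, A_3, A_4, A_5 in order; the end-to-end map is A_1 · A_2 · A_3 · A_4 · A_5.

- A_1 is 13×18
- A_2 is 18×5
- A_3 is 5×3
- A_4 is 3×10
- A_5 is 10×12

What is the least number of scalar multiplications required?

Adjacent pairs: A_1A_2 = 13·18·5 = 1170; A_2A_3 = 18·5·3 = 270; A_3A_4 = 5·3·10 = 150; A_4A_5 = 3·10·12 = 360.
Length 3: A_1..A_3: k=1: 0+270+13·18·3=972; k=2: 1170+0+13·5·3=1365 → min 972 | A_2..A_4: k=2: 0+150+18·5·10=1050; k=3: 270+0+18·3·10=810 → min 810 | A_3..A_5: k=3: 0+360+5·3·12=540; k=4: 150+0+5·10·12=750 → min 540.
Length 4: A_1..A_4: k=1: 0+810+13·18·10=3150; k=2: 1170+150+13·5·10=1970; k=3: 972+0+13·3·10=1362 → min 1362 | A_2..A_5: k=2: 0+540+18·5·12=1620; k=3: 270+360+18·3·12=1278; k=4: 810+0+18·10·12=2970 → min 1278.
Length 5: A_1..A_5: k=1: 0+1278+13·18·12=4086; k=2: 1170+540+13·5·12=2490; k=3: 972+360+13·3·12=1800; k=4: 1362+0+13·10·12=2922 → min 1800.
Optimal order: ((A_1 · (A_2 · A_3)) · (A_4 · A_5)) with cost 1800.

1800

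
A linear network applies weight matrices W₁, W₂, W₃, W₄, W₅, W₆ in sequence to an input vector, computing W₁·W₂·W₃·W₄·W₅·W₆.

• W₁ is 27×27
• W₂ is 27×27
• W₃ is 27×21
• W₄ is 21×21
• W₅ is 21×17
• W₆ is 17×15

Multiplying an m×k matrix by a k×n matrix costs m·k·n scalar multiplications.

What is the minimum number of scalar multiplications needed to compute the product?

Adjacent pairs: W₁W₂ = 27·27·27 = 19683; W₂W₃ = 27·27·21 = 15309; W₃W₄ = 27·21·21 = 11907; W₄W₅ = 21·21·17 = 7497; W₅W₆ = 21·17·15 = 5355.
Length 3: W₁..W₃: k=1: 0+15309+27·27·21=30618; k=2: 19683+0+27·27·21=34992 → min 30618 | W₂..W₄: k=2: 0+11907+27·27·21=27216; k=3: 15309+0+27·21·21=27216 → min 27216 | W₃..W₅: k=3: 0+7497+27·21·17=17136; k=4: 11907+0+27·21·17=21546 → min 17136 | W₄..W₆: k=4: 0+5355+21·21·15=11970; k=5: 7497+0+21·17·15=12852 → min 11970.
Length 4: W₁..W₄: k=1: 0+27216+27·27·21=42525; k=2: 19683+11907+27·27·21=46899; k=3: 30618+0+27·21·21=42525 → min 42525 | W₂..W₅: k=2: 0+17136+27·27·17=29529; k=3: 15309+7497+27·21·17=32445; k=4: 27216+0+27·21·17=36855 → min 29529 | W₃..W₆: k=3: 0+11970+27·21·15=20475; k=4: 11907+5355+27·21·15=25767; k=5: 17136+0+27·17·15=24021 → min 20475.
Length 5: W₁..W₅: k=1: 0+29529+27·27·17=41922; k=2: 19683+17136+27·27·17=49212; k=3: 30618+7497+27·21·17=47754; k=4: 42525+0+27·21·17=52164 → min 41922 | W₂..W₆: k=2: 0+20475+27·27·15=31410; k=3: 15309+11970+27·21·15=35784; k=4: 27216+5355+27·21·15=41076; k=5: 29529+0+27·17·15=36414 → min 31410.
Length 6: W₁..W₆: k=1: 0+31410+27·27·15=42345; k=2: 19683+20475+27·27·15=51093; k=3: 30618+11970+27·21·15=51093; k=4: 42525+5355+27·21·15=56385; k=5: 41922+0+27·17·15=48807 → min 42345.
Optimal order: (W₁·(W₂·(W₃·(W₄·(W₅·W₆))))) with cost 42345.

42345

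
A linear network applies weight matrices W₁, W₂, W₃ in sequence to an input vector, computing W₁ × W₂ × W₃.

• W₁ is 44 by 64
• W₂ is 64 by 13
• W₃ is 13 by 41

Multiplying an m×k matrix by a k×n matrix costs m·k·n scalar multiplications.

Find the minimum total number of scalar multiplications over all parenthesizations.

Order (W₁ × (W₂ × W₃)): (W₂ × W₃): 64×13 by 13×41 → 64×41, cost 64·13·41 = 34112; (W₁ × (W₂ × W₃)): 44×64 by 64×41 → 44×41, cost 44·64·41 = 115456; cumulative 149568. Total 149568.
Order ((W₁ × W₂) × W₃): (W₁ × W₂): 44×64 by 64×13 → 44×13, cost 44·64·13 = 36608; ((W₁ × W₂) × W₃): 44×13 by 13×41 → 44×41, cost 44·13·41 = 23452; cumulative 60060. Total 60060.
Minimum: 60060.

60060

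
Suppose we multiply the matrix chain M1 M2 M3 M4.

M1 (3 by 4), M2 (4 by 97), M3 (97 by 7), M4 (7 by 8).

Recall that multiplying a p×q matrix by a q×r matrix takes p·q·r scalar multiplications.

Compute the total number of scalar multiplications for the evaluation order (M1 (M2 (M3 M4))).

(M3 M4): 97×7 by 7×8 → 97×8, cost 97·7·8 = 5432
(M2 (M3 M4)): 4×97 by 97×8 → 4×8, cost 4·97·8 = 3104; cumulative 8536
(M1 (M2 (M3 M4))): 3×4 by 4×8 → 3×8, cost 3·4·8 = 96; cumulative 8632
Total: 8632 scalar multiplications.

8632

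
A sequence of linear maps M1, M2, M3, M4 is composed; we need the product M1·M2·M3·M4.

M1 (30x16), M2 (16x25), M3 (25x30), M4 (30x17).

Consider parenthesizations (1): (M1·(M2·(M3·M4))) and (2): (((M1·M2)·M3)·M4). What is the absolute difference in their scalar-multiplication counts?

22090

Order (1) = (M1·(M2·(M3·M4))): (M3·M4): 25×30 by 30×17 → 25×17, cost 25·30·17 = 12750; (M2·(M3·M4)): 16×25 by 25×17 → 16×17, cost 16·25·17 = 6800; cumulative 19550; (M1·(M2·(M3·M4))): 30×16 by 16×17 → 30×17, cost 30·16·17 = 8160; cumulative 27710. Total 27710.
Order (2) = (((M1·M2)·M3)·M4): (M1·M2): 30×16 by 16×25 → 30×25, cost 30·16·25 = 12000; ((M1·M2)·M3): 30×25 by 25×30 → 30×30, cost 30·25·30 = 22500; cumulative 34500; (((M1·M2)·M3)·M4): 30×30 by 30×17 → 30×17, cost 30·30·17 = 15300; cumulative 49800. Total 49800.
Difference: |27710 − 49800| = 22090.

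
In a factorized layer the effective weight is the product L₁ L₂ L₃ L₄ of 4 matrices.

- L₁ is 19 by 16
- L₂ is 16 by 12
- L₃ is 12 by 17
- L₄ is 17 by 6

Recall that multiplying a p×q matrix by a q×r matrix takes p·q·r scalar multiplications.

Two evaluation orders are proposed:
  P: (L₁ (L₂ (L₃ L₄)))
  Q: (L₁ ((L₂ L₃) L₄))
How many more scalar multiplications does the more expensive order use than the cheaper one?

Order P = (L₁ (L₂ (L₃ L₄))): (L₃ L₄): 12×17 by 17×6 → 12×6, cost 12·17·6 = 1224; (L₂ (L₃ L₄)): 16×12 by 12×6 → 16×6, cost 16·12·6 = 1152; cumulative 2376; (L₁ (L₂ (L₃ L₄))): 19×16 by 16×6 → 19×6, cost 19·16·6 = 1824; cumulative 4200. Total 4200.
Order Q = (L₁ ((L₂ L₃) L₄)): (L₂ L₃): 16×12 by 12×17 → 16×17, cost 16·12·17 = 3264; ((L₂ L₃) L₄): 16×17 by 17×6 → 16×6, cost 16·17·6 = 1632; cumulative 4896; (L₁ ((L₂ L₃) L₄)): 19×16 by 16×6 → 19×6, cost 19·16·6 = 1824; cumulative 6720. Total 6720.
Difference: |4200 − 6720| = 2520.

2520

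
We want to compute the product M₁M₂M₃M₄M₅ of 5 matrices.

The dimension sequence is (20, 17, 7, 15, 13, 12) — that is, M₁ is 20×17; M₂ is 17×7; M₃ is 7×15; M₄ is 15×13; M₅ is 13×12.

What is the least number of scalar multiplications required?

Adjacent pairs: M₁M₂ = 20·17·7 = 2380; M₂M₃ = 17·7·15 = 1785; M₃M₄ = 7·15·13 = 1365; M₄M₅ = 15·13·12 = 2340.
Length 3: M₁..M₃: k=1: 0+1785+20·17·15=6885; k=2: 2380+0+20·7·15=4480 → min 4480 | M₂..M₄: k=2: 0+1365+17·7·13=2912; k=3: 1785+0+17·15·13=5100 → min 2912 | M₃..M₅: k=3: 0+2340+7·15·12=3600; k=4: 1365+0+7·13·12=2457 → min 2457.
Length 4: M₁..M₄: k=1: 0+2912+20·17·13=7332; k=2: 2380+1365+20·7·13=5565; k=3: 4480+0+20·15·13=8380 → min 5565 | M₂..M₅: k=2: 0+2457+17·7·12=3885; k=3: 1785+2340+17·15·12=7185; k=4: 2912+0+17·13·12=5564 → min 3885.
Length 5: M₁..M₅: k=1: 0+3885+20·17·12=7965; k=2: 2380+2457+20·7·12=6517; k=3: 4480+2340+20·15·12=10420; k=4: 5565+0+20·13·12=8685 → min 6517.
Optimal order: ((M₁M₂)((M₃M₄)M₅)) with cost 6517.

6517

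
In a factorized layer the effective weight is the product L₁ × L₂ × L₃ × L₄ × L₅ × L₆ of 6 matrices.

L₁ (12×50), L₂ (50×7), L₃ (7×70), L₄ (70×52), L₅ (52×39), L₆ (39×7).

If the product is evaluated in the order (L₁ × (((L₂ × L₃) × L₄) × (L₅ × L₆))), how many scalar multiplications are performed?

(L₂ × L₃): 50×7 by 7×70 → 50×70, cost 50·7·70 = 24500
((L₂ × L₃) × L₄): 50×70 by 70×52 → 50×52, cost 50·70·52 = 182000; cumulative 206500
(L₅ × L₆): 52×39 by 39×7 → 52×7, cost 52·39·7 = 14196
(((L₂ × L₃) × L₄) × (L₅ × L₆)): 50×52 by 52×7 → 50×7, cost 50·52·7 = 18200; cumulative 238896
(L₁ × (((L₂ × L₃) × L₄) × (L₅ × L₆))): 12×50 by 50×7 → 12×7, cost 12·50·7 = 4200; cumulative 243096
Total: 243096 scalar multiplications.

243096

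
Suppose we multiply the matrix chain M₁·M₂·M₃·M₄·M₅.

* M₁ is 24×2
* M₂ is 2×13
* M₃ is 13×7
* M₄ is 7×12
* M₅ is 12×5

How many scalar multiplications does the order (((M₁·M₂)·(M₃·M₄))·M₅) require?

(M₁·M₂): 24×2 by 2×13 → 24×13, cost 24·2·13 = 624
(M₃·M₄): 13×7 by 7×12 → 13×12, cost 13·7·12 = 1092
((M₁·M₂)·(M₃·M₄)): 24×13 by 13×12 → 24×12, cost 24·13·12 = 3744; cumulative 5460
(((M₁·M₂)·(M₃·M₄))·M₅): 24×12 by 12×5 → 24×5, cost 24·12·5 = 1440; cumulative 6900
Total: 6900 scalar multiplications.

6900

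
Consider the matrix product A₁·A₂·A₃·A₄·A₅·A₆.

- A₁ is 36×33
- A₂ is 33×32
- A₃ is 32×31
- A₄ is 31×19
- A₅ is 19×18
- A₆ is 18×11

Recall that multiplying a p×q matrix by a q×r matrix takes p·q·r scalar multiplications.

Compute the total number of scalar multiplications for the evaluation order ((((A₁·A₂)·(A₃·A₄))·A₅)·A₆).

98192

(A₁·A₂): 36×33 by 33×32 → 36×32, cost 36·33·32 = 38016
(A₃·A₄): 32×31 by 31×19 → 32×19, cost 32·31·19 = 18848
((A₁·A₂)·(A₃·A₄)): 36×32 by 32×19 → 36×19, cost 36·32·19 = 21888; cumulative 78752
(((A₁·A₂)·(A₃·A₄))·A₅): 36×19 by 19×18 → 36×18, cost 36·19·18 = 12312; cumulative 91064
((((A₁·A₂)·(A₃·A₄))·A₅)·A₆): 36×18 by 18×11 → 36×11, cost 36·18·11 = 7128; cumulative 98192
Total: 98192 scalar multiplications.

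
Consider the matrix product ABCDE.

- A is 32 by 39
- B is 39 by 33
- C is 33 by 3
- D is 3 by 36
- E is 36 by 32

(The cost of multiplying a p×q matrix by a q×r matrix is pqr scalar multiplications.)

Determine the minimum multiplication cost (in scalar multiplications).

Adjacent pairs: AB = 32·39·33 = 41184; BC = 39·33·3 = 3861; CD = 33·3·36 = 3564; DE = 3·36·32 = 3456.
Length 3: A..C: k=1: 0+3861+32·39·3=7605; k=2: 41184+0+32·33·3=44352 → min 7605 | B..D: k=2: 0+3564+39·33·36=49896; k=3: 3861+0+39·3·36=8073 → min 8073 | C..E: k=3: 0+3456+33·3·32=6624; k=4: 3564+0+33·36·32=41580 → min 6624.
Length 4: A..D: k=1: 0+8073+32·39·36=53001; k=2: 41184+3564+32·33·36=82764; k=3: 7605+0+32·3·36=11061 → min 11061 | B..E: k=2: 0+6624+39·33·32=47808; k=3: 3861+3456+39·3·32=11061; k=4: 8073+0+39·36·32=53001 → min 11061.
Length 5: A..E: k=1: 0+11061+32·39·32=50997; k=2: 41184+6624+32·33·32=81600; k=3: 7605+3456+32·3·32=14133; k=4: 11061+0+32·36·32=47925 → min 14133.
Optimal order: ((A(BC))(DE)) with cost 14133.

14133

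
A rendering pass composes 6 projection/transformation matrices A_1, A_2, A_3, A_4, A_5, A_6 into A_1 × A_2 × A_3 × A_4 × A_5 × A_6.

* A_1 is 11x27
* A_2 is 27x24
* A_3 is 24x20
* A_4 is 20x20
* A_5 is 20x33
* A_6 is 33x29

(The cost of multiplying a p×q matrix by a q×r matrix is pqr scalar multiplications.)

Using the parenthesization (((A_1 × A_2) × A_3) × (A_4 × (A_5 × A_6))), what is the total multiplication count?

(A_1 × A_2): 11×27 by 27×24 → 11×24, cost 11·27·24 = 7128
((A_1 × A_2) × A_3): 11×24 by 24×20 → 11×20, cost 11·24·20 = 5280; cumulative 12408
(A_5 × A_6): 20×33 by 33×29 → 20×29, cost 20·33·29 = 19140
(A_4 × (A_5 × A_6)): 20×20 by 20×29 → 20×29, cost 20·20·29 = 11600; cumulative 30740
(((A_1 × A_2) × A_3) × (A_4 × (A_5 × A_6))): 11×20 by 20×29 → 11×29, cost 11·20·29 = 6380; cumulative 49528
Total: 49528 scalar multiplications.

49528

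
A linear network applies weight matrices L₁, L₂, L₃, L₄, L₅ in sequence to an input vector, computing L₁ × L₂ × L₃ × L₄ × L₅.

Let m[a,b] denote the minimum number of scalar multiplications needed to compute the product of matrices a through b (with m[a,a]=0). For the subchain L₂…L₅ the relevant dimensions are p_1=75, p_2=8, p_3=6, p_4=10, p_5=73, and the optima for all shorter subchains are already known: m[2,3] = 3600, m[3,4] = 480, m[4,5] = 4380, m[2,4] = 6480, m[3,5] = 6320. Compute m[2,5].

40830

m[2,5] = min over k∈[2,4] of m[2,k]+m[k+1,5]+p_{1}·p_k·p_{5}.
k=2: 0 + 6320 + 75·8·73 = 50120; k=3: 3600 + 4380 + 75·6·73 = 40830; k=4: 6480 + 0 + 75·10·73 = 61230.
Minimum: 40830 at k=3.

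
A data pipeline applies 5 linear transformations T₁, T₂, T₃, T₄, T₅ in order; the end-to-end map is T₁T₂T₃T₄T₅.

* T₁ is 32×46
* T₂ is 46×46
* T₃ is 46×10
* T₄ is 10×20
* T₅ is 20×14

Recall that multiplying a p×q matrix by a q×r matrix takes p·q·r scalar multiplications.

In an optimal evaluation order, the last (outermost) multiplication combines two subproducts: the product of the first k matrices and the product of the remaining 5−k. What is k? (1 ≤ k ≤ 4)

3

Adjacent pairs: T₁T₂ = 32·46·46 = 67712; T₂T₃ = 46·46·10 = 21160; T₃T₄ = 46·10·20 = 9200; T₄T₅ = 10·20·14 = 2800.
Length 3: T₁..T₃: k=1: 0+21160+32·46·10=35880; k=2: 67712+0+32·46·10=82432 → min 35880 | T₂..T₄: k=2: 0+9200+46·46·20=51520; k=3: 21160+0+46·10·20=30360 → min 30360 | T₃..T₅: k=3: 0+2800+46·10·14=9240; k=4: 9200+0+46·20·14=22080 → min 9240.
Length 4: T₁..T₄: k=1: 0+30360+32·46·20=59800; k=2: 67712+9200+32·46·20=106352; k=3: 35880+0+32·10·20=42280 → min 42280 | T₂..T₅: k=2: 0+9240+46·46·14=38864; k=3: 21160+2800+46·10·14=30400; k=4: 30360+0+46·20·14=43240 → min 30400.
Top-level splits: k=1: (T₁..T₁)·(T₂..T₅) → 0+30400+32·46·14 = 51008; k=2: (T₁..T₂)·(T₃..T₅) → 67712+9240+32·46·14 = 97560; k=3: (T₁..T₃)·(T₄..T₅) → 35880+2800+32·10·14 = 43160; k=4: (T₁..T₄)·(T₅..T₅) → 42280+0+32·20·14 = 51240.
Best split is after T₃, i.e. k = 3.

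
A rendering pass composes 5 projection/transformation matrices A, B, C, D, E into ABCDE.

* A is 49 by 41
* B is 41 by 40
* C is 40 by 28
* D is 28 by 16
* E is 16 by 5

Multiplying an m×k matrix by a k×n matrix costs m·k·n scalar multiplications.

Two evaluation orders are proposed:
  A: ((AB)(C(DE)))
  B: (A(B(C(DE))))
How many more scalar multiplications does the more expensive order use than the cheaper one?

Order A = ((AB)(C(DE))): (AB): 49×41 by 41×40 → 49×40, cost 49·41·40 = 80360; (DE): 28×16 by 16×5 → 28×5, cost 28·16·5 = 2240; (C(DE)): 40×28 by 28×5 → 40×5, cost 40·28·5 = 5600; cumulative 7840; ((AB)(C(DE))): 49×40 by 40×5 → 49×5, cost 49·40·5 = 9800; cumulative 98000. Total 98000.
Order B = (A(B(C(DE)))): (DE): 28×16 by 16×5 → 28×5, cost 28·16·5 = 2240; (C(DE)): 40×28 by 28×5 → 40×5, cost 40·28·5 = 5600; cumulative 7840; (B(C(DE))): 41×40 by 40×5 → 41×5, cost 41·40·5 = 8200; cumulative 16040; (A(B(C(DE)))): 49×41 by 41×5 → 49×5, cost 49·41·5 = 10045; cumulative 26085. Total 26085.
Difference: |98000 − 26085| = 71915.

71915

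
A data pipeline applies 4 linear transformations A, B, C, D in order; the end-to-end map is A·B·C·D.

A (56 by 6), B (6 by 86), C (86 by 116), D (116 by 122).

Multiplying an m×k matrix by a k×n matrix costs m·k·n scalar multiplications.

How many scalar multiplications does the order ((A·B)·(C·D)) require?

1833520

(A·B): 56×6 by 6×86 → 56×86, cost 56·6·86 = 28896
(C·D): 86×116 by 116×122 → 86×122, cost 86·116·122 = 1217072
((A·B)·(C·D)): 56×86 by 86×122 → 56×122, cost 56·86·122 = 587552; cumulative 1833520
Total: 1833520 scalar multiplications.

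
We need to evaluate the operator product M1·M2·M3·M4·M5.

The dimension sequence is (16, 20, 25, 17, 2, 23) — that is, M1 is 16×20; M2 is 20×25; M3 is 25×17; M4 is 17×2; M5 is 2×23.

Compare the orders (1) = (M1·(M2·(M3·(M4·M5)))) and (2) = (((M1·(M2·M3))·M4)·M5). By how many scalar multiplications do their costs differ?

14197

Order (1) = (M1·(M2·(M3·(M4·M5)))): (M4·M5): 17×2 by 2×23 → 17×23, cost 17·2·23 = 782; (M3·(M4·M5)): 25×17 by 17×23 → 25×23, cost 25·17·23 = 9775; cumulative 10557; (M2·(M3·(M4·M5))): 20×25 by 25×23 → 20×23, cost 20·25·23 = 11500; cumulative 22057; (M1·(M2·(M3·(M4·M5)))): 16×20 by 20×23 → 16×23, cost 16·20·23 = 7360; cumulative 29417. Total 29417.
Order (2) = (((M1·(M2·M3))·M4)·M5): (M2·M3): 20×25 by 25×17 → 20×17, cost 20·25·17 = 8500; (M1·(M2·M3)): 16×20 by 20×17 → 16×17, cost 16·20·17 = 5440; cumulative 13940; ((M1·(M2·M3))·M4): 16×17 by 17×2 → 16×2, cost 16·17·2 = 544; cumulative 14484; (((M1·(M2·M3))·M4)·M5): 16×2 by 2×23 → 16×23, cost 16·2·23 = 736; cumulative 15220. Total 15220.
Difference: |29417 − 15220| = 14197.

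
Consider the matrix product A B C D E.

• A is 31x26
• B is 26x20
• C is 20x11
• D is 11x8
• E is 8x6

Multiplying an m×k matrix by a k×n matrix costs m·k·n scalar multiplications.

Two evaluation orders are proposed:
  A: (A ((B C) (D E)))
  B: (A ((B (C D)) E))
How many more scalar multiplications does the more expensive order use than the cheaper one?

796

Order A = (A ((B C) (D E))): (B C): 26×20 by 20×11 → 26×11, cost 26·20·11 = 5720; (D E): 11×8 by 8×6 → 11×6, cost 11·8·6 = 528; ((B C) (D E)): 26×11 by 11×6 → 26×6, cost 26·11·6 = 1716; cumulative 7964; (A ((B C) (D E))): 31×26 by 26×6 → 31×6, cost 31·26·6 = 4836; cumulative 12800. Total 12800.
Order B = (A ((B (C D)) E)): (C D): 20×11 by 11×8 → 20×8, cost 20·11·8 = 1760; (B (C D)): 26×20 by 20×8 → 26×8, cost 26·20·8 = 4160; cumulative 5920; ((B (C D)) E): 26×8 by 8×6 → 26×6, cost 26·8·6 = 1248; cumulative 7168; (A ((B (C D)) E)): 31×26 by 26×6 → 31×6, cost 31·26·6 = 4836; cumulative 12004. Total 12004.
Difference: |12800 − 12004| = 796.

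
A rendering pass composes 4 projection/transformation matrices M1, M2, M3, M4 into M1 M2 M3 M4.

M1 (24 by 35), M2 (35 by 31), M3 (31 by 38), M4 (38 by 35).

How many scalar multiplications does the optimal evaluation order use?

86232

Adjacent pairs: M1M2 = 24·35·31 = 26040; M2M3 = 35·31·38 = 41230; M3M4 = 31·38·35 = 41230.
Length 3: M1..M3: k=1: 0+41230+24·35·38=73150; k=2: 26040+0+24·31·38=54312 → min 54312 | M2..M4: k=2: 0+41230+35·31·35=79205; k=3: 41230+0+35·38·35=87780 → min 79205.
Length 4: M1..M4: k=1: 0+79205+24·35·35=108605; k=2: 26040+41230+24·31·35=93310; k=3: 54312+0+24·38·35=86232 → min 86232.
Optimal order: (((M1 M2) M3) M4) with cost 86232.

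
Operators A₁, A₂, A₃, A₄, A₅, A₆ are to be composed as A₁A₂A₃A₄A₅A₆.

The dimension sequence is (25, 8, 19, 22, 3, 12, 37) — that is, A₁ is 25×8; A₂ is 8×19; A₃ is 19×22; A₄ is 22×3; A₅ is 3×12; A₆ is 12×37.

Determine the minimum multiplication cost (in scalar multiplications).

Adjacent pairs: A₁A₂ = 25·8·19 = 3800; A₂A₃ = 8·19·22 = 3344; A₃A₄ = 19·22·3 = 1254; A₄A₅ = 22·3·12 = 792; A₅A₆ = 3·12·37 = 1332.
Length 3: A₁..A₃: k=1: 0+3344+25·8·22=7744; k=2: 3800+0+25·19·22=14250 → min 7744 | A₂..A₄: k=2: 0+1254+8·19·3=1710; k=3: 3344+0+8·22·3=3872 → min 1710 | A₃..A₅: k=3: 0+792+19·22·12=5808; k=4: 1254+0+19·3·12=1938 → min 1938 | A₄..A₆: k=4: 0+1332+22·3·37=3774; k=5: 792+0+22·12·37=10560 → min 3774.
Length 4: A₁..A₄: k=1: 0+1710+25·8·3=2310; k=2: 3800+1254+25·19·3=6479; k=3: 7744+0+25·22·3=9394 → min 2310 | A₂..A₅: k=2: 0+1938+8·19·12=3762; k=3: 3344+792+8·22·12=6248; k=4: 1710+0+8·3·12=1998 → min 1998 | A₃..A₆: k=3: 0+3774+19·22·37=19240; k=4: 1254+1332+19·3·37=4695; k=5: 1938+0+19·12·37=10374 → min 4695.
Length 5: A₁..A₅: k=1: 0+1998+25·8·12=4398; k=2: 3800+1938+25·19·12=11438; k=3: 7744+792+25·22·12=15136; k=4: 2310+0+25·3·12=3210 → min 3210 | A₂..A₆: k=2: 0+4695+8·19·37=10319; k=3: 3344+3774+8·22·37=13630; k=4: 1710+1332+8·3·37=3930; k=5: 1998+0+8·12·37=5550 → min 3930.
Length 6: A₁..A₆: k=1: 0+3930+25·8·37=11330; k=2: 3800+4695+25·19·37=26070; k=3: 7744+3774+25·22·37=31868; k=4: 2310+1332+25·3·37=6417; k=5: 3210+0+25·12·37=14310 → min 6417.
Optimal order: ((A₁(A₂(A₃A₄)))(A₅A₆)) with cost 6417.

6417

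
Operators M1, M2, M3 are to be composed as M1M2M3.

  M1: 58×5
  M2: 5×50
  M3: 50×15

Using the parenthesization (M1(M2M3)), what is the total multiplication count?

(M2M3): 5×50 by 50×15 → 5×15, cost 5·50·15 = 3750
(M1(M2M3)): 58×5 by 5×15 → 58×15, cost 58·5·15 = 4350; cumulative 8100
Total: 8100 scalar multiplications.

8100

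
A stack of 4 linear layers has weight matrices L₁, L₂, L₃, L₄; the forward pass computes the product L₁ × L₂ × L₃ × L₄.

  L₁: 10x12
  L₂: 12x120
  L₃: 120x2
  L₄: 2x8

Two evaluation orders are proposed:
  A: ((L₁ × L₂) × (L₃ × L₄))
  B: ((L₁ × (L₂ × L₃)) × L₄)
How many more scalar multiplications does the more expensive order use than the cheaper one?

22640

Order A = ((L₁ × L₂) × (L₃ × L₄)): (L₁ × L₂): 10×12 by 12×120 → 10×120, cost 10·12·120 = 14400; (L₃ × L₄): 120×2 by 2×8 → 120×8, cost 120·2·8 = 1920; ((L₁ × L₂) × (L₃ × L₄)): 10×120 by 120×8 → 10×8, cost 10·120·8 = 9600; cumulative 25920. Total 25920.
Order B = ((L₁ × (L₂ × L₃)) × L₄): (L₂ × L₃): 12×120 by 120×2 → 12×2, cost 12·120·2 = 2880; (L₁ × (L₂ × L₃)): 10×12 by 12×2 → 10×2, cost 10·12·2 = 240; cumulative 3120; ((L₁ × (L₂ × L₃)) × L₄): 10×2 by 2×8 → 10×8, cost 10·2·8 = 160; cumulative 3280. Total 3280.
Difference: |25920 − 3280| = 22640.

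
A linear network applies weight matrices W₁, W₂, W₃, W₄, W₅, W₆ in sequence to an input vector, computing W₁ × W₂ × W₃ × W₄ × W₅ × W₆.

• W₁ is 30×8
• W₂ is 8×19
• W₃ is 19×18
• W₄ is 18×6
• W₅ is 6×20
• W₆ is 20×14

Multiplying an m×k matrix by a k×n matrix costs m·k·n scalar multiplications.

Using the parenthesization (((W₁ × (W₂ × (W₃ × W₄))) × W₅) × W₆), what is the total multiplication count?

(W₃ × W₄): 19×18 by 18×6 → 19×6, cost 19·18·6 = 2052
(W₂ × (W₃ × W₄)): 8×19 by 19×6 → 8×6, cost 8·19·6 = 912; cumulative 2964
(W₁ × (W₂ × (W₃ × W₄))): 30×8 by 8×6 → 30×6, cost 30·8·6 = 1440; cumulative 4404
((W₁ × (W₂ × (W₃ × W₄))) × W₅): 30×6 by 6×20 → 30×20, cost 30·6·20 = 3600; cumulative 8004
(((W₁ × (W₂ × (W₃ × W₄))) × W₅) × W₆): 30×20 by 20×14 → 30×14, cost 30·20·14 = 8400; cumulative 16404
Total: 16404 scalar multiplications.

16404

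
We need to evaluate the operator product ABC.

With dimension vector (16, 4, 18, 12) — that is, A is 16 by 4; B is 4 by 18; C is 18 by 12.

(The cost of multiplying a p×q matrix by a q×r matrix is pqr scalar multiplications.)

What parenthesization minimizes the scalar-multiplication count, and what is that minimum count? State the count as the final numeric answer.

(A(BC)): cost 1632.
((AB)C): cost 4608.
Optimal: (A(BC)) with cost 1632.

1632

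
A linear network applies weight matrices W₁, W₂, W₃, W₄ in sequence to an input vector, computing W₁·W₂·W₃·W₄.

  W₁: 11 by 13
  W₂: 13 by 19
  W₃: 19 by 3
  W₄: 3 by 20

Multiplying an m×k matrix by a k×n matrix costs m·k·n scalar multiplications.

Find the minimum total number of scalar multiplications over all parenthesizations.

1830

Adjacent pairs: W₁W₂ = 11·13·19 = 2717; W₂W₃ = 13·19·3 = 741; W₃W₄ = 19·3·20 = 1140.
Length 3: W₁..W₃: k=1: 0+741+11·13·3=1170; k=2: 2717+0+11·19·3=3344 → min 1170 | W₂..W₄: k=2: 0+1140+13·19·20=6080; k=3: 741+0+13·3·20=1521 → min 1521.
Length 4: W₁..W₄: k=1: 0+1521+11·13·20=4381; k=2: 2717+1140+11·19·20=8037; k=3: 1170+0+11·3·20=1830 → min 1830.
Optimal order: ((W₁·(W₂·W₃))·W₄) with cost 1830.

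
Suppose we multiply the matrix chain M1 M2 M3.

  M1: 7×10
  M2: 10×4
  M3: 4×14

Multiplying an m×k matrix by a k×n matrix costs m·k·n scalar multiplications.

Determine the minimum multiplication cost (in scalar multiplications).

672

Order (M1 (M2 M3)): (M2 M3): 10×4 by 4×14 → 10×14, cost 10·4·14 = 560; (M1 (M2 M3)): 7×10 by 10×14 → 7×14, cost 7·10·14 = 980; cumulative 1540. Total 1540.
Order ((M1 M2) M3): (M1 M2): 7×10 by 10×4 → 7×4, cost 7·10·4 = 280; ((M1 M2) M3): 7×4 by 4×14 → 7×14, cost 7·4·14 = 392; cumulative 672. Total 672.
Minimum: 672.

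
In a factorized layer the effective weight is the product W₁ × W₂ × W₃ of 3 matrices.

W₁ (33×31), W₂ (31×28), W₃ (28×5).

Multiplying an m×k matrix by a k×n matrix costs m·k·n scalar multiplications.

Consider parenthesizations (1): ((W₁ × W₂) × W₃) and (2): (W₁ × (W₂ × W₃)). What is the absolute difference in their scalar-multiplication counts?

Order (1) = ((W₁ × W₂) × W₃): (W₁ × W₂): 33×31 by 31×28 → 33×28, cost 33·31·28 = 28644; ((W₁ × W₂) × W₃): 33×28 by 28×5 → 33×5, cost 33·28·5 = 4620; cumulative 33264. Total 33264.
Order (2) = (W₁ × (W₂ × W₃)): (W₂ × W₃): 31×28 by 28×5 → 31×5, cost 31·28·5 = 4340; (W₁ × (W₂ × W₃)): 33×31 by 31×5 → 33×5, cost 33·31·5 = 5115; cumulative 9455. Total 9455.
Difference: |33264 − 9455| = 23809.

23809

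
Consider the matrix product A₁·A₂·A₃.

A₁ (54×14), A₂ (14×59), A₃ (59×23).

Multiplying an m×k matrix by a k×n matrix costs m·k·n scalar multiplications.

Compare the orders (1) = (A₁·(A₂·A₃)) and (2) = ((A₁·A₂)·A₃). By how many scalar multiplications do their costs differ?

81496

Order (1) = (A₁·(A₂·A₃)): (A₂·A₃): 14×59 by 59×23 → 14×23, cost 14·59·23 = 18998; (A₁·(A₂·A₃)): 54×14 by 14×23 → 54×23, cost 54·14·23 = 17388; cumulative 36386. Total 36386.
Order (2) = ((A₁·A₂)·A₃): (A₁·A₂): 54×14 by 14×59 → 54×59, cost 54·14·59 = 44604; ((A₁·A₂)·A₃): 54×59 by 59×23 → 54×23, cost 54·59·23 = 73278; cumulative 117882. Total 117882.
Difference: |36386 − 117882| = 81496.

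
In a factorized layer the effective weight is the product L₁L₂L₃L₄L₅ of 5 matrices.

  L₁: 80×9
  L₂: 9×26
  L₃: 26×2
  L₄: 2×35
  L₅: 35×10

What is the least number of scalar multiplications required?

4208

Adjacent pairs: L₁L₂ = 80·9·26 = 18720; L₂L₃ = 9·26·2 = 468; L₃L₄ = 26·2·35 = 1820; L₄L₅ = 2·35·10 = 700.
Length 3: L₁..L₃: k=1: 0+468+80·9·2=1908; k=2: 18720+0+80·26·2=22880 → min 1908 | L₂..L₄: k=2: 0+1820+9·26·35=10010; k=3: 468+0+9·2·35=1098 → min 1098 | L₃..L₅: k=3: 0+700+26·2·10=1220; k=4: 1820+0+26·35·10=10920 → min 1220.
Length 4: L₁..L₄: k=1: 0+1098+80·9·35=26298; k=2: 18720+1820+80·26·35=93340; k=3: 1908+0+80·2·35=7508 → min 7508 | L₂..L₅: k=2: 0+1220+9·26·10=3560; k=3: 468+700+9·2·10=1348; k=4: 1098+0+9·35·10=4248 → min 1348.
Length 5: L₁..L₅: k=1: 0+1348+80·9·10=8548; k=2: 18720+1220+80·26·10=40740; k=3: 1908+700+80·2·10=4208; k=4: 7508+0+80·35·10=35508 → min 4208.
Optimal order: ((L₁(L₂L₃))(L₄L₅)) with cost 4208.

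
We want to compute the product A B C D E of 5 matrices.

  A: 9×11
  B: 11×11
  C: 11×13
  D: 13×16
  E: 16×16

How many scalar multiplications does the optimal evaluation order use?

6552

Adjacent pairs: AB = 9·11·11 = 1089; BC = 11·11·13 = 1573; CD = 11·13·16 = 2288; DE = 13·16·16 = 3328.
Length 3: A..C: k=1: 0+1573+9·11·13=2860; k=2: 1089+0+9·11·13=2376 → min 2376 | B..D: k=2: 0+2288+11·11·16=4224; k=3: 1573+0+11·13·16=3861 → min 3861 | C..E: k=3: 0+3328+11·13·16=5616; k=4: 2288+0+11·16·16=5104 → min 5104.
Length 4: A..D: k=1: 0+3861+9·11·16=5445; k=2: 1089+2288+9·11·16=4961; k=3: 2376+0+9·13·16=4248 → min 4248 | B..E: k=2: 0+5104+11·11·16=7040; k=3: 1573+3328+11·13·16=7189; k=4: 3861+0+11·16·16=6677 → min 6677.
Length 5: A..E: k=1: 0+6677+9·11·16=8261; k=2: 1089+5104+9·11·16=7777; k=3: 2376+3328+9·13·16=7576; k=4: 4248+0+9·16·16=6552 → min 6552.
Optimal order: ((((A B) C) D) E) with cost 6552.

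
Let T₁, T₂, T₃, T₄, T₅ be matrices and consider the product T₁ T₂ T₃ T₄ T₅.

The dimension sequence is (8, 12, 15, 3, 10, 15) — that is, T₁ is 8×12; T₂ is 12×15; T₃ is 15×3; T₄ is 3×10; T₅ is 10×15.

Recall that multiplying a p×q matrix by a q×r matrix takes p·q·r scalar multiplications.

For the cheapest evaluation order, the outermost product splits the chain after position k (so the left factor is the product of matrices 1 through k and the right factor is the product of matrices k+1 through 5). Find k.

3

Adjacent pairs: T₁T₂ = 8·12·15 = 1440; T₂T₃ = 12·15·3 = 540; T₃T₄ = 15·3·10 = 450; T₄T₅ = 3·10·15 = 450.
Length 3: T₁..T₃: k=1: 0+540+8·12·3=828; k=2: 1440+0+8·15·3=1800 → min 828 | T₂..T₄: k=2: 0+450+12·15·10=2250; k=3: 540+0+12·3·10=900 → min 900 | T₃..T₅: k=3: 0+450+15·3·15=1125; k=4: 450+0+15·10·15=2700 → min 1125.
Length 4: T₁..T₄: k=1: 0+900+8·12·10=1860; k=2: 1440+450+8·15·10=3090; k=3: 828+0+8·3·10=1068 → min 1068 | T₂..T₅: k=2: 0+1125+12·15·15=3825; k=3: 540+450+12·3·15=1530; k=4: 900+0+12·10·15=2700 → min 1530.
Top-level splits: k=1: (T₁..T₁)·(T₂..T₅) → 0+1530+8·12·15 = 2970; k=2: (T₁..T₂)·(T₃..T₅) → 1440+1125+8·15·15 = 4365; k=3: (T₁..T₃)·(T₄..T₅) → 828+450+8·3·15 = 1638; k=4: (T₁..T₄)·(T₅..T₅) → 1068+0+8·10·15 = 2268.
Best split is after T₃, i.e. k = 3.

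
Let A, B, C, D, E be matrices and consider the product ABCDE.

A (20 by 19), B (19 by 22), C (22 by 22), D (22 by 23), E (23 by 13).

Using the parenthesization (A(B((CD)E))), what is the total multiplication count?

28084

(CD): 22×22 by 22×23 → 22×23, cost 22·22·23 = 11132
((CD)E): 22×23 by 23×13 → 22×13, cost 22·23·13 = 6578; cumulative 17710
(B((CD)E)): 19×22 by 22×13 → 19×13, cost 19·22·13 = 5434; cumulative 23144
(A(B((CD)E))): 20×19 by 19×13 → 20×13, cost 20·19·13 = 4940; cumulative 28084
Total: 28084 scalar multiplications.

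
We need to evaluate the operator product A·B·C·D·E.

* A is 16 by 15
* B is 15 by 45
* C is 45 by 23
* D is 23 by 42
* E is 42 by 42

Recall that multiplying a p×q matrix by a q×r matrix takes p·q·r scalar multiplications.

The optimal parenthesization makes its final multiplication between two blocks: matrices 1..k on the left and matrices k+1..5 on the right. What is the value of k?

4

Adjacent pairs: AB = 16·15·45 = 10800; BC = 15·45·23 = 15525; CD = 45·23·42 = 43470; DE = 23·42·42 = 40572.
Length 3: A..C: k=1: 0+15525+16·15·23=21045; k=2: 10800+0+16·45·23=27360 → min 21045 | B..D: k=2: 0+43470+15·45·42=71820; k=3: 15525+0+15·23·42=30015 → min 30015 | C..E: k=3: 0+40572+45·23·42=84042; k=4: 43470+0+45·42·42=122850 → min 84042.
Length 4: A..D: k=1: 0+30015+16·15·42=40095; k=2: 10800+43470+16·45·42=84510; k=3: 21045+0+16·23·42=36501 → min 36501 | B..E: k=2: 0+84042+15·45·42=112392; k=3: 15525+40572+15·23·42=70587; k=4: 30015+0+15·42·42=56475 → min 56475.
Top-level splits: k=1: (A..A)·(B..E) → 0+56475+16·15·42 = 66555; k=2: (A..B)·(C..E) → 10800+84042+16·45·42 = 125082; k=3: (A..C)·(D..E) → 21045+40572+16·23·42 = 77073; k=4: (A..D)·(E..E) → 36501+0+16·42·42 = 64725.
Best split is after D, i.e. k = 4.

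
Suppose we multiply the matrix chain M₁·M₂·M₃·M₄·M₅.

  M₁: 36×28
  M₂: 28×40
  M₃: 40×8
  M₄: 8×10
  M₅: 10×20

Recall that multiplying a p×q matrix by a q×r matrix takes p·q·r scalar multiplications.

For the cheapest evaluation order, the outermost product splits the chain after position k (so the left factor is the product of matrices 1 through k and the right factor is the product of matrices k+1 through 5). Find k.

3

Adjacent pairs: M₁M₂ = 36·28·40 = 40320; M₂M₃ = 28·40·8 = 8960; M₃M₄ = 40·8·10 = 3200; M₄M₅ = 8·10·20 = 1600.
Length 3: M₁..M₃: k=1: 0+8960+36·28·8=17024; k=2: 40320+0+36·40·8=51840 → min 17024 | M₂..M₄: k=2: 0+3200+28·40·10=14400; k=3: 8960+0+28·8·10=11200 → min 11200 | M₃..M₅: k=3: 0+1600+40·8·20=8000; k=4: 3200+0+40·10·20=11200 → min 8000.
Length 4: M₁..M₄: k=1: 0+11200+36·28·10=21280; k=2: 40320+3200+36·40·10=57920; k=3: 17024+0+36·8·10=19904 → min 19904 | M₂..M₅: k=2: 0+8000+28·40·20=30400; k=3: 8960+1600+28·8·20=15040; k=4: 11200+0+28·10·20=16800 → min 15040.
Top-level splits: k=1: (M₁..M₁)·(M₂..M₅) → 0+15040+36·28·20 = 35200; k=2: (M₁..M₂)·(M₃..M₅) → 40320+8000+36·40·20 = 77120; k=3: (M₁..M₃)·(M₄..M₅) → 17024+1600+36·8·20 = 24384; k=4: (M₁..M₄)·(M₅..M₅) → 19904+0+36·10·20 = 27104.
Best split is after M₃, i.e. k = 3.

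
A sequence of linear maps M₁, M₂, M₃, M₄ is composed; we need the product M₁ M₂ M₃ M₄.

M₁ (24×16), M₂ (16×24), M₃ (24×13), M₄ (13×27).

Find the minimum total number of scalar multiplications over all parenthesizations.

Adjacent pairs: M₁M₂ = 24·16·24 = 9216; M₂M₃ = 16·24·13 = 4992; M₃M₄ = 24·13·27 = 8424.
Length 3: M₁..M₃: k=1: 0+4992+24·16·13=9984; k=2: 9216+0+24·24·13=16704 → min 9984 | M₂..M₄: k=2: 0+8424+16·24·27=18792; k=3: 4992+0+16·13·27=10608 → min 10608.
Length 4: M₁..M₄: k=1: 0+10608+24·16·27=20976; k=2: 9216+8424+24·24·27=33192; k=3: 9984+0+24·13·27=18408 → min 18408.
Optimal order: ((M₁ (M₂ M₃)) M₄) with cost 18408.

18408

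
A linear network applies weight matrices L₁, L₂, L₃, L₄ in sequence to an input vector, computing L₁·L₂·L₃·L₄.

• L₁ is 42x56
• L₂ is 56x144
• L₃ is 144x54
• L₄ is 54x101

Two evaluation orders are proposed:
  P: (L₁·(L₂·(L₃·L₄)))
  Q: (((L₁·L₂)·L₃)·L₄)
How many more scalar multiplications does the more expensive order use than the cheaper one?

Order P = (L₁·(L₂·(L₃·L₄))): (L₃·L₄): 144×54 by 54×101 → 144×101, cost 144·54·101 = 785376; (L₂·(L₃·L₄)): 56×144 by 144×101 → 56×101, cost 56·144·101 = 814464; cumulative 1599840; (L₁·(L₂·(L₃·L₄))): 42×56 by 56×101 → 42×101, cost 42·56·101 = 237552; cumulative 1837392. Total 1837392.
Order Q = (((L₁·L₂)·L₃)·L₄): (L₁·L₂): 42×56 by 56×144 → 42×144, cost 42·56·144 = 338688; ((L₁·L₂)·L₃): 42×144 by 144×54 → 42×54, cost 42·144·54 = 326592; cumulative 665280; (((L₁·L₂)·L₃)·L₄): 42×54 by 54×101 → 42×101, cost 42·54·101 = 229068; cumulative 894348. Total 894348.
Difference: |1837392 − 894348| = 943044.

943044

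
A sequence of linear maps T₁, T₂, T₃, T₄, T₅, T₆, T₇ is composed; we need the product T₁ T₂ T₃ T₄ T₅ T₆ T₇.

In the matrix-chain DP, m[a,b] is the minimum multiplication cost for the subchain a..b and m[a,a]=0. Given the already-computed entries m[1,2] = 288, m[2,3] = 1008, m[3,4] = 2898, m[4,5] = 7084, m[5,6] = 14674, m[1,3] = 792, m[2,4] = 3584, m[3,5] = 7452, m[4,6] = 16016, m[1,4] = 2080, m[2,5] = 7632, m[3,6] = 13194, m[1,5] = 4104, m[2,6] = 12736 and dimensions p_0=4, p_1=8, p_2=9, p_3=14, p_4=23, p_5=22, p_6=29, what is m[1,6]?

m[1,6] = min over k∈[1,5] of m[1,k]+m[k+1,6]+p_{0}·p_k·p_{6}.
k=1: 0 + 12736 + 4·8·29 = 13664; k=2: 288 + 13194 + 4·9·29 = 14526; k=3: 792 + 16016 + 4·14·29 = 18432; k=4: 2080 + 14674 + 4·23·29 = 19422; k=5: 4104 + 0 + 4·22·29 = 6656.
Minimum: 6656 at k=5.

6656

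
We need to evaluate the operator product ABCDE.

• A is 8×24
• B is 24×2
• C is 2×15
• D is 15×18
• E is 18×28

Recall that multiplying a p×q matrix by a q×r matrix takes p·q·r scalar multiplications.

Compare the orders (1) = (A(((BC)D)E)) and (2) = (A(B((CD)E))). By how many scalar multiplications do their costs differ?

16404

Order (1) = (A(((BC)D)E)): (BC): 24×2 by 2×15 → 24×15, cost 24·2·15 = 720; ((BC)D): 24×15 by 15×18 → 24×18, cost 24·15·18 = 6480; cumulative 7200; (((BC)D)E): 24×18 by 18×28 → 24×28, cost 24·18·28 = 12096; cumulative 19296; (A(((BC)D)E)): 8×24 by 24×28 → 8×28, cost 8·24·28 = 5376; cumulative 24672. Total 24672.
Order (2) = (A(B((CD)E))): (CD): 2×15 by 15×18 → 2×18, cost 2·15·18 = 540; ((CD)E): 2×18 by 18×28 → 2×28, cost 2·18·28 = 1008; cumulative 1548; (B((CD)E)): 24×2 by 2×28 → 24×28, cost 24·2·28 = 1344; cumulative 2892; (A(B((CD)E))): 8×24 by 24×28 → 8×28, cost 8·24·28 = 5376; cumulative 8268. Total 8268.
Difference: |24672 − 8268| = 16404.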